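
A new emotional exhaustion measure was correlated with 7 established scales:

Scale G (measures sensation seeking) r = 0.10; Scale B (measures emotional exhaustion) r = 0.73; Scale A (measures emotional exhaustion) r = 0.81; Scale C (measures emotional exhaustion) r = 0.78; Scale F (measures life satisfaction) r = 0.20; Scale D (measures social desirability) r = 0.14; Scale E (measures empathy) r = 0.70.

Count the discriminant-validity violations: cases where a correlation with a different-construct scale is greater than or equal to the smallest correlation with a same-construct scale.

0

Convergent (same construct = emotional exhaustion): Scale B, Scale A, Scale C.
Smallest convergent = 0.73. Discriminant values: 0.10, 0.20, 0.14, 0.70; count ≥ 0.73 → 0.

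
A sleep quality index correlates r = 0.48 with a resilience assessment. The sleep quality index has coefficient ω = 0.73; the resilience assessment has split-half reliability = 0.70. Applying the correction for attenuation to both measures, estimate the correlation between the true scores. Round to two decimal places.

0.67

r_true = r_obs / √(r_xx · r_yy) = 0.48 / √(0.73 × 0.70) = 0.48 / √0.5110 = 0.48 / 0.7148 ≈ 0.67.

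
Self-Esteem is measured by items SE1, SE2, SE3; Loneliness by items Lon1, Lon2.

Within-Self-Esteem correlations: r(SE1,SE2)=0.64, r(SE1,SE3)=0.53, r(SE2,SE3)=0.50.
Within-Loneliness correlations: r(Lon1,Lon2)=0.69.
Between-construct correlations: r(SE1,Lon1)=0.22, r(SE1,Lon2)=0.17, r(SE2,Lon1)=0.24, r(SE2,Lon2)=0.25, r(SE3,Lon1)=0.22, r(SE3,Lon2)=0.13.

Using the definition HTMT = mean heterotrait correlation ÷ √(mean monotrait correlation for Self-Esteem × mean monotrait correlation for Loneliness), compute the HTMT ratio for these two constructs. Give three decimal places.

Mean heterotrait r = 1.23/6 = 0.2050.
Mean within-SE = 1.67/3 = 0.5567; mean within-Lon = 0.69/1 = 0.6900.
Geometric mean = √(0.5567 × 0.6900) = 0.6198.
HTMT = 0.2050 / 0.6198 = 0.331.

0.331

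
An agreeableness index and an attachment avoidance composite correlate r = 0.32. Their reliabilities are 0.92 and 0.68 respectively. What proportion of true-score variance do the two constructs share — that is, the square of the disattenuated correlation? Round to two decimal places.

0.16

Disattenuated r = 0.32 / √(0.92 × 0.68) = 0.32 / 0.7909 = 0.4046.
Shared true-score variance = 0.4046² = 0.1637 ≈ 0.16.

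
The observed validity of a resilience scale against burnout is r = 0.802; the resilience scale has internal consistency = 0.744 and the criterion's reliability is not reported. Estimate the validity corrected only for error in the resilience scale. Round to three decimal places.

Single correction: r_c = r_obs / √r_xx = 0.802 / √0.744 = 0.802 / 0.8626 ≈ 0.930.

0.930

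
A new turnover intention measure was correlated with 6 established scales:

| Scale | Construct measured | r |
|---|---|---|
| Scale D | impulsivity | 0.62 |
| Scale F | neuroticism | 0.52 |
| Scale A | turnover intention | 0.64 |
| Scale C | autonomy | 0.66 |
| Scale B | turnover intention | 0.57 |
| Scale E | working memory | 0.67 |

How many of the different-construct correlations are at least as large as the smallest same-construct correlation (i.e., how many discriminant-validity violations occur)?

Convergent (same construct = turnover intention): Scale A, Scale B.
Smallest convergent = 0.57. Discriminant values: 0.62, 0.52, 0.66, 0.67; count ≥ 0.57 → 3.

3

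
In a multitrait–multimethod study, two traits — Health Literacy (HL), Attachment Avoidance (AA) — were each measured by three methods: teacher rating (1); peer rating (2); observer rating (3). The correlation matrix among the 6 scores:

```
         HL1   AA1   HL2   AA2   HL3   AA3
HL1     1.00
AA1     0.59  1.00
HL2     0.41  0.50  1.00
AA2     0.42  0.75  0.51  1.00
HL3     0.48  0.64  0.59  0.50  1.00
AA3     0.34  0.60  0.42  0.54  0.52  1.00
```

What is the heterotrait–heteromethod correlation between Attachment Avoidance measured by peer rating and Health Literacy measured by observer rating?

Different traits and methods: r(AA2, HL3) = 0.50.

0.50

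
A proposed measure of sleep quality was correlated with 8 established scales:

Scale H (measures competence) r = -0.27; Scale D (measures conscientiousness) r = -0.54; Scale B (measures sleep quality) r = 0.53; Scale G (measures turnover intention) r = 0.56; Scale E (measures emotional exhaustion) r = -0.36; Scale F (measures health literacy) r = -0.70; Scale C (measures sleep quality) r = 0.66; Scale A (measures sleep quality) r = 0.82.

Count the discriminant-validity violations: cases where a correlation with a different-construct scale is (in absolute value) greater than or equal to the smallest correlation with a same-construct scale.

Convergent (same construct = sleep quality): Scale B, Scale C, Scale A.
Smallest convergent = 0.53. Discriminant |r|: 0.27, 0.54, 0.56, 0.36, 0.70; count ≥ 0.53 → 3.

3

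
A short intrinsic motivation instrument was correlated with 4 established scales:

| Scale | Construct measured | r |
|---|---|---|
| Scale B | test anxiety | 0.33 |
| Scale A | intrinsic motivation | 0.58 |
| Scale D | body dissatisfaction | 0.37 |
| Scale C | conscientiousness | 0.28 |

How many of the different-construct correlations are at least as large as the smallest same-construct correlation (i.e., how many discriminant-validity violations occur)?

0

Convergent (same construct = intrinsic motivation): Scale A.
Smallest convergent = 0.58. Discriminant values: 0.33, 0.37, 0.28; count ≥ 0.58 → 0.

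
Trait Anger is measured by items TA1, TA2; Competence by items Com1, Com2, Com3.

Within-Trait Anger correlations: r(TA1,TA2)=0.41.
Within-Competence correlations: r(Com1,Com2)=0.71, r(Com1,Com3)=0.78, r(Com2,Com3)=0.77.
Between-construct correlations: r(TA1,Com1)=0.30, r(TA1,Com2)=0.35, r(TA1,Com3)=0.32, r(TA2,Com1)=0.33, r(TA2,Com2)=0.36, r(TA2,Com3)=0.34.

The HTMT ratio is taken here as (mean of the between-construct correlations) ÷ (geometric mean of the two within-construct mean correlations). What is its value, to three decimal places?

Between-construct mean = 2.00/6 = 0.3333.
Mean within-TA = 0.41/1 = 0.4100; mean within-Com = 2.26/3 = 0.7533.
Geometric mean = √(0.4100 × 0.7533) = 0.5557.
HTMT = 0.3333 / 0.5557 = 0.600.

0.600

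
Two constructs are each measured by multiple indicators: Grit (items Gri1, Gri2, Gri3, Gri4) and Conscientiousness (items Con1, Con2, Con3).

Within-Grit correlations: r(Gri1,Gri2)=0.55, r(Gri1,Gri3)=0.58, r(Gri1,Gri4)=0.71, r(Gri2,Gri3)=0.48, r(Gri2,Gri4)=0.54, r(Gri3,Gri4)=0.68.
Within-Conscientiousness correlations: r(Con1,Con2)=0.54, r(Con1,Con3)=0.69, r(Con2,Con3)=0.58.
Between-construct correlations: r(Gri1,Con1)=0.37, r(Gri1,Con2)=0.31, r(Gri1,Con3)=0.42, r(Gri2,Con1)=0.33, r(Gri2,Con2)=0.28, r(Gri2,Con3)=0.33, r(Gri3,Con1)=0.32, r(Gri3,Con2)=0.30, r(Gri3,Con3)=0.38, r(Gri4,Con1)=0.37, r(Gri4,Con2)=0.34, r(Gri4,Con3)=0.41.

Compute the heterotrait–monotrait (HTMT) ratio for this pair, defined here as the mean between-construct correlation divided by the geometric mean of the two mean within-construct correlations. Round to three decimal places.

Mean heterotrait r = 4.16/12 = 0.3467.
Mean within-Gri = 3.54/6 = 0.5900; mean within-Con = 1.81/3 = 0.6033.
Geometric mean = √(0.5900 × 0.6033) = 0.5966.
HTMT = 0.3467 / 0.5966 = 0.581.

0.581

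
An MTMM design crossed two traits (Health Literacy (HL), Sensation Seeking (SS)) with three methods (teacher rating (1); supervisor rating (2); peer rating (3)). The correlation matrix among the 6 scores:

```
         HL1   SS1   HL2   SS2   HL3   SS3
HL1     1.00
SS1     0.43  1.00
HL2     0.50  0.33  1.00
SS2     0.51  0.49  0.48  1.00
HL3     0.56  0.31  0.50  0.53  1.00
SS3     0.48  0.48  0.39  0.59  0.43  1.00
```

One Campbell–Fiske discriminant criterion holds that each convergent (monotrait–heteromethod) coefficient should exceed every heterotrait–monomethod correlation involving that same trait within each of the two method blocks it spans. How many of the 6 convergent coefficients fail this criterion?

Checking each validity diagonal entry against its comparison values:
HL (methods 1·2): 0.50 vs {0.43, 0.48} → pass.
HL (methods 1·3): 0.56 vs {0.43, 0.43} → pass.
HL (methods 2·3): 0.50 vs {0.48, 0.43} → pass.
SS (methods 1·2): 0.49 vs {0.43, 0.48} → pass.
SS (methods 1·3): 0.48 vs {0.43, 0.43} → pass.
SS (methods 2·3): 0.59 vs {0.48, 0.43} → pass.
0 of 6 fail.

0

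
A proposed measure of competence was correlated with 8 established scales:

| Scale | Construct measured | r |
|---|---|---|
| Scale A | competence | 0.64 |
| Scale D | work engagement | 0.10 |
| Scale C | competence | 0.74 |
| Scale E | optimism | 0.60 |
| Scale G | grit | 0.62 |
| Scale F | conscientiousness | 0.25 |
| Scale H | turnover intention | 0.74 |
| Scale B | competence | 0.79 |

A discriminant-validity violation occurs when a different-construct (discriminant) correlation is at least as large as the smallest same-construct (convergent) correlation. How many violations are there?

1

Convergent (same construct = competence): Scale A, Scale C, Scale B.
Smallest convergent = 0.64. Discriminant values: 0.10, 0.60, 0.62, 0.25, 0.74; count ≥ 0.64 → 1.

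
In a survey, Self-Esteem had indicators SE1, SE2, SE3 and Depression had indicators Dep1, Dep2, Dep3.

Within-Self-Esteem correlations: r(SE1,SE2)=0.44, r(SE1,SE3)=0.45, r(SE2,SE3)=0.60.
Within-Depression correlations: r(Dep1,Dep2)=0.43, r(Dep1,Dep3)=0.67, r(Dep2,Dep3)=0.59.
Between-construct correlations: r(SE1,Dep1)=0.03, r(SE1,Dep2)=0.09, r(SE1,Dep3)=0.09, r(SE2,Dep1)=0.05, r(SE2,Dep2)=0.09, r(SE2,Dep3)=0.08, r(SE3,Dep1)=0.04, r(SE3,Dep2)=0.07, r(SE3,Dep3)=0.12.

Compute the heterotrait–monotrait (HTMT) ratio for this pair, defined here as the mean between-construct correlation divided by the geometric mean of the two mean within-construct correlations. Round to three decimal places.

Mean heterotrait r = 0.66/9 = 0.0733.
Mean within-SE = 1.49/3 = 0.4967; mean within-Dep = 1.69/3 = 0.5633.
Geometric mean = √(0.4967 × 0.5633) = 0.5290.
HTMT = 0.0733 / 0.5290 = 0.139.

0.139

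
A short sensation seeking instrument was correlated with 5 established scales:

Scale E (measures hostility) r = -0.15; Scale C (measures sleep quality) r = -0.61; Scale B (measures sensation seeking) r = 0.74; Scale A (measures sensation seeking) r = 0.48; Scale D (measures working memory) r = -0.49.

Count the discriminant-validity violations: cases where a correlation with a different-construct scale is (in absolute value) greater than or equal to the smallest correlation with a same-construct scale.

2

Convergent (same construct = sensation seeking): Scale B, Scale A.
Smallest convergent = 0.48. Discriminant |r|: 0.15, 0.61, 0.49; count ≥ 0.48 → 2.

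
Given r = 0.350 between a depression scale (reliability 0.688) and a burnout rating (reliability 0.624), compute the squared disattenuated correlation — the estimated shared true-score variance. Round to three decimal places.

0.285

Disattenuated r = 0.350 / √(0.688 × 0.624) = 0.350 / 0.6552 = 0.5342.
Shared true-score variance = 0.5342² = 0.2854 ≈ 0.285.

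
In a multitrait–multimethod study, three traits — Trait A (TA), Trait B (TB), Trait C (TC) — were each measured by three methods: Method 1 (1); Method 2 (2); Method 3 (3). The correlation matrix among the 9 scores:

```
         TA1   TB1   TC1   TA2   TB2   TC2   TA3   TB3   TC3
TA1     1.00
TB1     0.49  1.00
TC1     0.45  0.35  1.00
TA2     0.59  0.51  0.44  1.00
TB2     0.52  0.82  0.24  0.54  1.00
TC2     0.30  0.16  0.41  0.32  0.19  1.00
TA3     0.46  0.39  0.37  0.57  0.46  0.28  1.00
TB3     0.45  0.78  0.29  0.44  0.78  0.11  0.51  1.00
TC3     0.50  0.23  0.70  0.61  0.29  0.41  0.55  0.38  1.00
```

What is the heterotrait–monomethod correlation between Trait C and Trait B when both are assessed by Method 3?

0.38

Different traits, same method: r(TC3, TB3) = 0.38.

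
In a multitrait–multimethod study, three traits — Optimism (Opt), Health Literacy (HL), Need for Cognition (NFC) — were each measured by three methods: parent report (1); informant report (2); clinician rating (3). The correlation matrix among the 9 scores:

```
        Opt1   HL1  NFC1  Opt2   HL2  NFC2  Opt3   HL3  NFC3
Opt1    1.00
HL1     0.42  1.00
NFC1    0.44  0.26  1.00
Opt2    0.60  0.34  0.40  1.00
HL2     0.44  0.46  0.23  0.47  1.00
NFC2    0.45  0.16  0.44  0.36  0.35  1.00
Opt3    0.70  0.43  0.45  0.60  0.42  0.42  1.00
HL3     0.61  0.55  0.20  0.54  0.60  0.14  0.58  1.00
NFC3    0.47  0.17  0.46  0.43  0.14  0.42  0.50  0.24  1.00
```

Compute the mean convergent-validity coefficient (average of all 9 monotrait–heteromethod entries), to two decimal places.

0.54

Convergent values: 0.60, 0.70, 0.60, 0.46, 0.55, 0.60, 0.44, 0.46, 0.42; mean = 4.83/9 = 0.54.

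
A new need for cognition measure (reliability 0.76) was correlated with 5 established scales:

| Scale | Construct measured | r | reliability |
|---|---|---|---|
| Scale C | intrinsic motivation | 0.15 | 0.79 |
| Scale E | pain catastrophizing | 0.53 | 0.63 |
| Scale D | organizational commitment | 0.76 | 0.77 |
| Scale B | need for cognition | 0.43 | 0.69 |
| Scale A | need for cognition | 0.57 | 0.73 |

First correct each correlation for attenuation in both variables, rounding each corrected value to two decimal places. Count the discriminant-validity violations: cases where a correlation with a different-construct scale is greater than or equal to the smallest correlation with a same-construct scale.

2

Disattenuated r (r / √(r_scale · r_new)):
  Scale C (disc): 0.15 / √(0.79·0.76) = 0.19
  Scale E (disc): 0.53 / √(0.63·0.76) = 0.77
  Scale D (disc): 0.76 / √(0.77·0.76) = 0.99
  Scale B (conv): 0.43 / √(0.69·0.76) = 0.59
  Scale A (conv): 0.57 / √(0.73·0.76) = 0.77
Smallest convergent = 0.59. Discriminant values: 0.19, 0.77, 0.99; count ≥ 0.59 → 2.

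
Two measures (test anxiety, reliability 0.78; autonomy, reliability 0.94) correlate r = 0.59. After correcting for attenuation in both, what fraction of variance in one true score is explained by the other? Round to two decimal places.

Disattenuated r = 0.59 / √(0.78 × 0.94) = 0.59 / 0.8563 = 0.6890.
Shared true-score variance = 0.6890² = 0.4747 ≈ 0.47.

0.47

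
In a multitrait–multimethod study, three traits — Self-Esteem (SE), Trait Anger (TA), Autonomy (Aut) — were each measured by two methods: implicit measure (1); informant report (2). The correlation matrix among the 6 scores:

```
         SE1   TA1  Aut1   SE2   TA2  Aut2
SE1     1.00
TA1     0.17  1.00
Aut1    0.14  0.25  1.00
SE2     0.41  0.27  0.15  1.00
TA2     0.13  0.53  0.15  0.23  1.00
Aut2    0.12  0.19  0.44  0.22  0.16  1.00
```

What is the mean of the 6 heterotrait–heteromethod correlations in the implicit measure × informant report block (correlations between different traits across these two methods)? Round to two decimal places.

HTHM values (method 1 × method 2): 0.13, 0.12, 0.27, 0.19, 0.15, 0.15; mean = 1.01/6 = 0.17.

0.17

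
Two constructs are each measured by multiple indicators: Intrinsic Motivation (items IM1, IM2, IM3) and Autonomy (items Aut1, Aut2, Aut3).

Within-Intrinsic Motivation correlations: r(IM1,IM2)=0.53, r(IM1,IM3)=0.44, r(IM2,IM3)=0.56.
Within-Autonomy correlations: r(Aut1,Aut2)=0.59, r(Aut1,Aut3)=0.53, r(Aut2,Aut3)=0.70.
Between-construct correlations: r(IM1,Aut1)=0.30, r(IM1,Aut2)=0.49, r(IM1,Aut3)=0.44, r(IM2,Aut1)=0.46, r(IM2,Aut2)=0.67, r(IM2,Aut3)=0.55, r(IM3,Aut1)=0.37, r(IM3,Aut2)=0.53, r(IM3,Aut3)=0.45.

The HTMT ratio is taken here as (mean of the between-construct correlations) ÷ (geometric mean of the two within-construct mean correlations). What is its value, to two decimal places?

Between-construct mean = 4.26/9 = 0.4733.
Mean within-IM = 1.53/3 = 0.5100; mean within-Aut = 1.82/3 = 0.6067.
Geometric mean = √(0.5100 × 0.6067) = 0.5563.
HTMT = 0.4733 / 0.5563 = 0.85.

0.85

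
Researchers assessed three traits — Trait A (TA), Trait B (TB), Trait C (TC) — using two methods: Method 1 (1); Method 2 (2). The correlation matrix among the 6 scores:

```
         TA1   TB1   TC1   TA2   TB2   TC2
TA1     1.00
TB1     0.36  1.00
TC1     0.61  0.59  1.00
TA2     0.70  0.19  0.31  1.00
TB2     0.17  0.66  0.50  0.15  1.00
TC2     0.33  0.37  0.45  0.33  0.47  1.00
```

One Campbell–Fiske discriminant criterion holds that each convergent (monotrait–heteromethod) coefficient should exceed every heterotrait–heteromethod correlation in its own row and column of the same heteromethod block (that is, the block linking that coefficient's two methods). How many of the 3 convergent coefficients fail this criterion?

1

Checking each validity diagonal entry against its comparison values:
TA (methods 1·2): 0.70 vs {0.17, 0.19, 0.33, 0.31} → pass.
TB (methods 1·2): 0.66 vs {0.19, 0.17, 0.37, 0.50} → pass.
TC (methods 1·2): 0.45 vs {0.31, 0.33, 0.50, 0.37} → fail.
1 of 3 fail.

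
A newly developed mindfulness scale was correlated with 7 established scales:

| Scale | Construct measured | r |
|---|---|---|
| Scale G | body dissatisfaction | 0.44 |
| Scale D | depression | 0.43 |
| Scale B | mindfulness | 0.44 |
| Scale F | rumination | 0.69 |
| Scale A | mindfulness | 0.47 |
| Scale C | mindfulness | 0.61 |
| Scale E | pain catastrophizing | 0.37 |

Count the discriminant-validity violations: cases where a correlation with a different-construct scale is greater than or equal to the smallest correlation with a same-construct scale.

2

Convergent (same construct = mindfulness): Scale B, Scale A, Scale C.
Smallest convergent = 0.44. Discriminant values: 0.44, 0.43, 0.69, 0.37; count ≥ 0.44 → 2.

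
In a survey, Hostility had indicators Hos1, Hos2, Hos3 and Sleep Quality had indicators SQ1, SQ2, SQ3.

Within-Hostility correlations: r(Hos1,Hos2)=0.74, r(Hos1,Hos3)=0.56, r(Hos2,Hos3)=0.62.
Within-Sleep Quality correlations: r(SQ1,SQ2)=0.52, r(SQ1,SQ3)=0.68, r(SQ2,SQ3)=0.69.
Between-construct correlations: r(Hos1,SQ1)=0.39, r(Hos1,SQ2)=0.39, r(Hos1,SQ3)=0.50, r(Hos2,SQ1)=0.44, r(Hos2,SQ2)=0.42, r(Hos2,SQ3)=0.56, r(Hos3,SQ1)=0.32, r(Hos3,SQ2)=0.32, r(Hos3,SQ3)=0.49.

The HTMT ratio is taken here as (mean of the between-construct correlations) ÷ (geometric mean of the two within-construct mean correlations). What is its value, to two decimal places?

Mean heterotrait r = 3.83/9 = 0.4256.
Mean within-Hos = 1.92/3 = 0.6400; mean within-SQ = 1.89/3 = 0.6300.
Geometric mean = √(0.6400 × 0.6300) = 0.6350.
HTMT = 0.4256 / 0.6350 = 0.67.

0.67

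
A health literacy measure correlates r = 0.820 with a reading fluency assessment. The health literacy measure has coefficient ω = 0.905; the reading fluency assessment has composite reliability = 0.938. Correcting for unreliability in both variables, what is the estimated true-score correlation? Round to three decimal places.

0.890

r_true = r_obs / √(r_xx · r_yy) = 0.820 / √(0.905 × 0.938) = 0.820 / √0.848890 = 0.820 / 0.9214 ≈ 0.890.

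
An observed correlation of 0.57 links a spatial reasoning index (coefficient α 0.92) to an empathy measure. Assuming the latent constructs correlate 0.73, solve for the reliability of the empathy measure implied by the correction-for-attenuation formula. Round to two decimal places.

r_true = r_obs / √(r_xx · r_yy) ⇒ 0.73 = 0.57 / √(0.92 · r_yy).
√(0.92 · r_yy) = 0.57 / 0.73 = 0.7808; 0.92 · r_yy = 0.6096; r_yy = 0.6096 / 0.92 ≈ 0.66.

0.66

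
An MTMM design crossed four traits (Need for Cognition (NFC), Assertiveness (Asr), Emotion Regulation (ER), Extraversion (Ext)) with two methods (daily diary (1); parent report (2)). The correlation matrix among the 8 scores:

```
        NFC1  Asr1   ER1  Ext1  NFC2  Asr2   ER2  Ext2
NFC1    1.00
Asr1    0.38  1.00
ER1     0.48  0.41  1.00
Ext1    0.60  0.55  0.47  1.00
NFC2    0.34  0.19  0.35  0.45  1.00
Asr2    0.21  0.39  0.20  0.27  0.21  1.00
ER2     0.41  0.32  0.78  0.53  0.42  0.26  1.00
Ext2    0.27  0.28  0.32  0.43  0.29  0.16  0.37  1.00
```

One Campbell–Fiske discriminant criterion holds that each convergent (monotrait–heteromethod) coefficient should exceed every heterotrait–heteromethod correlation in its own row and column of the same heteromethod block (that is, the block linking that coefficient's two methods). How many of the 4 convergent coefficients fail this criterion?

Convergent coefficients and their comparison sets:
NFC (methods 1·2): 0.34 vs {0.21, 0.19, 0.41, 0.35, 0.27, 0.45} → fail.
Asr (methods 1·2): 0.39 vs {0.19, 0.21, 0.32, 0.20, 0.28, 0.27} → pass.
ER (methods 1·2): 0.78 vs {0.35, 0.41, 0.20, 0.32, 0.32, 0.53} → pass.
Ext (methods 1·2): 0.43 vs {0.45, 0.27, 0.27, 0.28, 0.53, 0.32} → fail.
2 of 4 fail.

2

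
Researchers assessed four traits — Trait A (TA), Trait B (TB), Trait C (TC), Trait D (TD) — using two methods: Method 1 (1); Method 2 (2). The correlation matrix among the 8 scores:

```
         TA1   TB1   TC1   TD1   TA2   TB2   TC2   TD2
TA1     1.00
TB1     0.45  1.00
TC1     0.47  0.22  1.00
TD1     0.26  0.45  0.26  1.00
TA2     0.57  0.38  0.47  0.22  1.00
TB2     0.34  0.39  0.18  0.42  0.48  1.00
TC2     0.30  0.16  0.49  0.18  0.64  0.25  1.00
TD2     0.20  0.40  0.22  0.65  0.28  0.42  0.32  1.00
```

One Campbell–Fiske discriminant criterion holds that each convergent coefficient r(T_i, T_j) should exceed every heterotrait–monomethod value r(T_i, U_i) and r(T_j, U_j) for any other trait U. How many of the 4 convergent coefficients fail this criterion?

Checking each validity diagonal entry against its comparison values:
TA (methods 1·2): 0.57 vs {0.45, 0.48, 0.47, 0.64, 0.26, 0.28} → fail.
TB (methods 1·2): 0.39 vs {0.45, 0.48, 0.22, 0.25, 0.45, 0.42} → fail.
TC (methods 1·2): 0.49 vs {0.47, 0.64, 0.22, 0.25, 0.26, 0.32} → fail.
TD (methods 1·2): 0.65 vs {0.26, 0.28, 0.45, 0.42, 0.26, 0.32} → pass.
3 of 4 fail.

3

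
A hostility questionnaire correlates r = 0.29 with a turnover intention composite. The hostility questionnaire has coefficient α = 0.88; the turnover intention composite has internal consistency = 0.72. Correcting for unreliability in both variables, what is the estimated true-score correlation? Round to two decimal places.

r_true = r_obs / √(r_xx · r_yy) = 0.29 / √(0.88 × 0.72) = 0.29 / √0.6336 = 0.29 / 0.7960 ≈ 0.36.

0.36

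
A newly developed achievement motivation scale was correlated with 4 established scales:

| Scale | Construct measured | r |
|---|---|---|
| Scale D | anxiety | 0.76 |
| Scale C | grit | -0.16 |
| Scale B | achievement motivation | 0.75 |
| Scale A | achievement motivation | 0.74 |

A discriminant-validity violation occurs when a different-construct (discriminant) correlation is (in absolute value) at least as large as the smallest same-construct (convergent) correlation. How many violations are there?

Convergent (same construct = achievement motivation): Scale B, Scale A.
Smallest convergent = 0.74. Discriminant |r|: 0.76, 0.16; count ≥ 0.74 → 1.

1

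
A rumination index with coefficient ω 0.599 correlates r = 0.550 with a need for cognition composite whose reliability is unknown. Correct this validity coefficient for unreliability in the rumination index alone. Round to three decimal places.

0.711

Single correction: r_c = r_obs / √r_xx = 0.550 / √0.599 = 0.550 / 0.7740 ≈ 0.711.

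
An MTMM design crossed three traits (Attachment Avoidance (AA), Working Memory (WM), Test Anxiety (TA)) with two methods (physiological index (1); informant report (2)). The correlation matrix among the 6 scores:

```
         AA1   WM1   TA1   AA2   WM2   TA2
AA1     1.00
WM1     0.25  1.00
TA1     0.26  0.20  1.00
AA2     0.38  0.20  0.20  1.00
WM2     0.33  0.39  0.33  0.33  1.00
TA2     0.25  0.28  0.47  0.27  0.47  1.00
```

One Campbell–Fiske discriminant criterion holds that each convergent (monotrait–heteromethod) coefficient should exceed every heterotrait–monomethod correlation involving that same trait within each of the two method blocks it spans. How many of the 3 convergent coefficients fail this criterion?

2

Checking each validity diagonal entry against its comparison values:
AA (methods 1·2): 0.38 vs {0.25, 0.33, 0.26, 0.27} → pass.
WM (methods 1·2): 0.39 vs {0.25, 0.33, 0.20, 0.47} → fail.
TA (methods 1·2): 0.47 vs {0.26, 0.27, 0.20, 0.47} → fail.
2 of 3 fail.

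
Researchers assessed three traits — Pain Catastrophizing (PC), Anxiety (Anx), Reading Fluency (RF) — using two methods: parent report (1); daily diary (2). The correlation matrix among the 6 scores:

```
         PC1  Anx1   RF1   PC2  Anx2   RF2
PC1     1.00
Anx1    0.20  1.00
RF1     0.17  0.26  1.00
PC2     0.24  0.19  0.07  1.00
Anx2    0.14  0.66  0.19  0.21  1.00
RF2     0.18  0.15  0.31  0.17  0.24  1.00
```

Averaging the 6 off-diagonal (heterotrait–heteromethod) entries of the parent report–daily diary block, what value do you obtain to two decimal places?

HTHM values (method 1 × method 2): 0.14, 0.18, 0.19, 0.15, 0.07, 0.19; mean = 0.92/6 = 0.15.

0.15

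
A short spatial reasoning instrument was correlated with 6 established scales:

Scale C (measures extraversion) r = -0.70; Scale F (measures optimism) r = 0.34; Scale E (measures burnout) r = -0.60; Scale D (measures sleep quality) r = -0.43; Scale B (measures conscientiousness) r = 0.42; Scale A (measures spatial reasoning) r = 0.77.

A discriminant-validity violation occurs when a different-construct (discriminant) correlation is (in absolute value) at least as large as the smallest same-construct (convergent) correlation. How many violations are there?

0

Convergent (same construct = spatial reasoning): Scale A.
Smallest convergent = 0.77. Discriminant |r|: 0.70, 0.34, 0.60, 0.43, 0.42; count ≥ 0.77 → 0.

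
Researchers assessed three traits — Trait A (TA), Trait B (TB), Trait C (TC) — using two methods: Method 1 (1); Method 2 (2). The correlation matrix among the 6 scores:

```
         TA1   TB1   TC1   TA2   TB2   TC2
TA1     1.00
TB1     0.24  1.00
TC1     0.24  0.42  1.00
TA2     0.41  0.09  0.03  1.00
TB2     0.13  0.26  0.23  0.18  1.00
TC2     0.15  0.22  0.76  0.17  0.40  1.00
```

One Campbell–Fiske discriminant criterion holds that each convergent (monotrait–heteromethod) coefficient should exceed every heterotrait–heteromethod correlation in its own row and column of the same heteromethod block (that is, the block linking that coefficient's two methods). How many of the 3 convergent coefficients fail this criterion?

0

Checking each validity diagonal entry against its comparison values:
TA (methods 1·2): 0.41 vs {0.13, 0.09, 0.15, 0.03} → pass.
TB (methods 1·2): 0.26 vs {0.09, 0.13, 0.22, 0.23} → pass.
TC (methods 1·2): 0.76 vs {0.03, 0.15, 0.23, 0.22} → pass.
0 of 3 fail.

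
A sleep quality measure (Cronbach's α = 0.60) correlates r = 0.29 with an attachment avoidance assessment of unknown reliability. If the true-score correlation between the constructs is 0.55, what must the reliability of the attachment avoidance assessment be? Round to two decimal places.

0.46

r_true = r_obs / √(r_xx · r_yy) ⇒ 0.55 = 0.29 / √(0.60 · r_yy).
√(0.60 · r_yy) = 0.29 / 0.55 = 0.5273; 0.60 · r_yy = 0.2780; r_yy = 0.2780 / 0.60 ≈ 0.46.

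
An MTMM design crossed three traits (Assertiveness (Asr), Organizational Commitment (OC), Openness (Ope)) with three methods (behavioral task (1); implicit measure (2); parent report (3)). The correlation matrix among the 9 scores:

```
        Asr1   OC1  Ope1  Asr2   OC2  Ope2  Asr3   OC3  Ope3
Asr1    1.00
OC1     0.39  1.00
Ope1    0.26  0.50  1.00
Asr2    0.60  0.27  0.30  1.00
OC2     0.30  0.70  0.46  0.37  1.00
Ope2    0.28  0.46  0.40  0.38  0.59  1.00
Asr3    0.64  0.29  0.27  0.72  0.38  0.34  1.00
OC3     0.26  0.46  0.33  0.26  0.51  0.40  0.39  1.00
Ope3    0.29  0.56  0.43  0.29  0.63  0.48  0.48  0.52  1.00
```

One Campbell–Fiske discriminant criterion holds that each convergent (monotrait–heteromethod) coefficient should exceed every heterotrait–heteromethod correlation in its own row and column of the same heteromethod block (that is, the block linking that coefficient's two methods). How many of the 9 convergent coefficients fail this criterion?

Each convergent coefficient versus the relevant comparison correlations:
Asr (methods 1·2): 0.60 vs {0.30, 0.27, 0.28, 0.30} → pass.
Asr (methods 1·3): 0.64 vs {0.26, 0.29, 0.29, 0.27} → pass.
Asr (methods 2·3): 0.72 vs {0.26, 0.38, 0.29, 0.34} → pass.
OC (methods 1·2): 0.70 vs {0.27, 0.30, 0.46, 0.46} → pass.
OC (methods 1·3): 0.46 vs {0.29, 0.26, 0.56, 0.33} → fail.
OC (methods 2·3): 0.51 vs {0.38, 0.26, 0.63, 0.40} → fail.
Ope (methods 1·2): 0.40 vs {0.30, 0.28, 0.46, 0.46} → fail.
Ope (methods 1·3): 0.43 vs {0.27, 0.29, 0.33, 0.56} → fail.
Ope (methods 2·3): 0.48 vs {0.34, 0.29, 0.40, 0.63} → fail.
5 of 9 fail.

5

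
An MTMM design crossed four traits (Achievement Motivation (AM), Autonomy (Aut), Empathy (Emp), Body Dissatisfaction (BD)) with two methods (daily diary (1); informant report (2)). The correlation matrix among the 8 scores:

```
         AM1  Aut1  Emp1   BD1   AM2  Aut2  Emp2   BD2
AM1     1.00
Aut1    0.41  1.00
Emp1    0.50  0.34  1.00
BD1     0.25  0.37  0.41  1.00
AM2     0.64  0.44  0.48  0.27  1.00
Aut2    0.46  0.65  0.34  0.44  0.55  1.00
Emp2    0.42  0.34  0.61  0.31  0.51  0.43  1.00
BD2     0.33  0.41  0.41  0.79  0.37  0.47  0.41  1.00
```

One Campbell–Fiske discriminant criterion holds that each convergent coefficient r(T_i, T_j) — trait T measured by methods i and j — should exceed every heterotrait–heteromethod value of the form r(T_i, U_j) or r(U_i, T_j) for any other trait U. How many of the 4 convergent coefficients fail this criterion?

Checking each validity diagonal entry against its comparison values:
AM (methods 1·2): 0.64 vs {0.46, 0.44, 0.42, 0.48, 0.33, 0.27} → pass.
Aut (methods 1·2): 0.65 vs {0.44, 0.46, 0.34, 0.34, 0.41, 0.44} → pass.
Emp (methods 1·2): 0.61 vs {0.48, 0.42, 0.34, 0.34, 0.41, 0.31} → pass.
BD (methods 1·2): 0.79 vs {0.27, 0.33, 0.44, 0.41, 0.31, 0.41} → pass.
0 of 4 fail.

0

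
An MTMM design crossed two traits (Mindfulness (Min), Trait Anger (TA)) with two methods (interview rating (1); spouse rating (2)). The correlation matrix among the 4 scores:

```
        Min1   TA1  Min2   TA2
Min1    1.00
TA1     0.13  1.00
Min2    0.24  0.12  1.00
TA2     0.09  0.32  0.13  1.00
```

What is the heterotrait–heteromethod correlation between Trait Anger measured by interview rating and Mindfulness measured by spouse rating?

0.12

Different traits and methods: r(TA1, Min2) = 0.12.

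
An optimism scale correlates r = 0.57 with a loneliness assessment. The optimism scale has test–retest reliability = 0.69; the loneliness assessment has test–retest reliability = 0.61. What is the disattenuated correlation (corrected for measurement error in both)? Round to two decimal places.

0.88

r_true = r_obs / √(r_xx · r_yy) = 0.57 / √(0.69 × 0.61) = 0.57 / √0.4209 = 0.57 / 0.6488 ≈ 0.88.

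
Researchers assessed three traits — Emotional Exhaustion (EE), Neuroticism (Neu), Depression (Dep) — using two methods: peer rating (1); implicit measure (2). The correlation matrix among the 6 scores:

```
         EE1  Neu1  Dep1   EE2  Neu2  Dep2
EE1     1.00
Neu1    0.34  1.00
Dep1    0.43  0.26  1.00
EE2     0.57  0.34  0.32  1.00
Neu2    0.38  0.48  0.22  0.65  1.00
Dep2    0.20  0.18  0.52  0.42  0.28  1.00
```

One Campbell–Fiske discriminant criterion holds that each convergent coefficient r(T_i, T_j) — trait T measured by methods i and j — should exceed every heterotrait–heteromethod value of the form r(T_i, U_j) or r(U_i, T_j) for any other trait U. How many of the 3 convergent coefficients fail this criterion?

0

Each convergent coefficient versus the relevant comparison correlations:
EE (methods 1·2): 0.57 vs {0.38, 0.34, 0.20, 0.32} → pass.
Neu (methods 1·2): 0.48 vs {0.34, 0.38, 0.18, 0.22} → pass.
Dep (methods 1·2): 0.52 vs {0.32, 0.20, 0.22, 0.18} → pass.
0 of 3 fail.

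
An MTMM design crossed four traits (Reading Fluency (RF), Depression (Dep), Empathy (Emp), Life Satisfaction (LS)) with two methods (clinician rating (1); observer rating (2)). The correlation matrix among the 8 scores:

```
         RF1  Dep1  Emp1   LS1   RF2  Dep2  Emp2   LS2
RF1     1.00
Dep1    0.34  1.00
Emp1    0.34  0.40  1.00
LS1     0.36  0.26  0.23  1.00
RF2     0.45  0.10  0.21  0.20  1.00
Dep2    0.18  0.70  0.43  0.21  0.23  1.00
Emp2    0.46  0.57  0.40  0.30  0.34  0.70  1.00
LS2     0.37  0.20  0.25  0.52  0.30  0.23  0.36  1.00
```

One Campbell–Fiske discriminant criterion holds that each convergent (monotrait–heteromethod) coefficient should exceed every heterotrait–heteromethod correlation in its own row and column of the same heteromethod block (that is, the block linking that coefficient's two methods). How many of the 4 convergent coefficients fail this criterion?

Checking each validity diagonal entry against its comparison values:
RF (methods 1·2): 0.45 vs {0.18, 0.10, 0.46, 0.21, 0.37, 0.20} → fail.
Dep (methods 1·2): 0.70 vs {0.10, 0.18, 0.57, 0.43, 0.20, 0.21} → pass.
Emp (methods 1·2): 0.40 vs {0.21, 0.46, 0.43, 0.57, 0.25, 0.30} → fail.
LS (methods 1·2): 0.52 vs {0.20, 0.37, 0.21, 0.20, 0.30, 0.25} → pass.
2 of 4 fail.

2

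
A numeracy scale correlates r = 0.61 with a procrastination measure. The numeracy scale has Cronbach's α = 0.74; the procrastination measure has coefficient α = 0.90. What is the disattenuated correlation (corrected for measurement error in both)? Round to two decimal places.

0.75

r_true = r_obs / √(r_xx · r_yy) = 0.61 / √(0.74 × 0.90) = 0.61 / √0.6660 = 0.61 / 0.8161 ≈ 0.75.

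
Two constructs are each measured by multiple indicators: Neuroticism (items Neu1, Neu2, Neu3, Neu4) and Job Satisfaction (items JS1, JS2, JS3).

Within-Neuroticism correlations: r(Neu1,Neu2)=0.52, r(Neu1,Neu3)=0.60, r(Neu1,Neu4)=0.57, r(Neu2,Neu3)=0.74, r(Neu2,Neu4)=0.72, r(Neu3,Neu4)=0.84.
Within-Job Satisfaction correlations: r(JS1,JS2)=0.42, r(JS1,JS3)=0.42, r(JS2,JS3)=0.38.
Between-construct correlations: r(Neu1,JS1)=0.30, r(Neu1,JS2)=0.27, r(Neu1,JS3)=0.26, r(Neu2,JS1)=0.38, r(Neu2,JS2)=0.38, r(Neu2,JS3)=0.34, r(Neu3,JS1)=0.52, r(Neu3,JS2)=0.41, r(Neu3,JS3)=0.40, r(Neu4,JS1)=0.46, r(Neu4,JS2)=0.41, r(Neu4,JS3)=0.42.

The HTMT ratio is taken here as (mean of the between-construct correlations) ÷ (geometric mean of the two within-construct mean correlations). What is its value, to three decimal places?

Mean between = 4.55/12 = 0.3792.
Mean within-Neu = 3.99/6 = 0.6650; mean within-JS = 1.22/3 = 0.4067.
Geometric mean = √(0.6650 × 0.4067) = 0.5201.
HTMT = 0.3792 / 0.5201 = 0.729.

0.729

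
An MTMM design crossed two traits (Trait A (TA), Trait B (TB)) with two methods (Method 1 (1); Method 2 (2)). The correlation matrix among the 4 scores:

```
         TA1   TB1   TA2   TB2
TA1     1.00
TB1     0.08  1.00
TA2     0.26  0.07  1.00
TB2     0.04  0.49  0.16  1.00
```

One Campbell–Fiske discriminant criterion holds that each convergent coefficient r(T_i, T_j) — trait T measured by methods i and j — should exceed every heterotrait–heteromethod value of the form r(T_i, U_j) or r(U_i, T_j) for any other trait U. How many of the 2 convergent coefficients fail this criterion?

0

Checking each validity diagonal entry against its comparison values:
TA (methods 1·2): 0.26 vs {0.04, 0.07} → pass.
TB (methods 1·2): 0.49 vs {0.07, 0.04} → pass.
0 of 2 fail.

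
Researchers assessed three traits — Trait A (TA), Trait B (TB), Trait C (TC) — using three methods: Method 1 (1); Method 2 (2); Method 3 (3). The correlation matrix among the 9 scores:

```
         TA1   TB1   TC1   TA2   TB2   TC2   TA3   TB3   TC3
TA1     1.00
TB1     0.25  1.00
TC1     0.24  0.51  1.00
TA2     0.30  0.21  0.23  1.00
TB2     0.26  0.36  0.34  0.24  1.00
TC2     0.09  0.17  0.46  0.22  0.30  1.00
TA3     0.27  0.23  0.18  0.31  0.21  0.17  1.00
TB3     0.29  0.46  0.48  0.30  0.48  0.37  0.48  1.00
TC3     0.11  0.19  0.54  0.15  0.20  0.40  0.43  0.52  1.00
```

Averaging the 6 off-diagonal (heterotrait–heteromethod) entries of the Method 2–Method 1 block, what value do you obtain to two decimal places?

0.22

HTHM values (method 2 × method 1): 0.21, 0.23, 0.26, 0.34, 0.09, 0.17; mean = 1.30/6 = 0.22.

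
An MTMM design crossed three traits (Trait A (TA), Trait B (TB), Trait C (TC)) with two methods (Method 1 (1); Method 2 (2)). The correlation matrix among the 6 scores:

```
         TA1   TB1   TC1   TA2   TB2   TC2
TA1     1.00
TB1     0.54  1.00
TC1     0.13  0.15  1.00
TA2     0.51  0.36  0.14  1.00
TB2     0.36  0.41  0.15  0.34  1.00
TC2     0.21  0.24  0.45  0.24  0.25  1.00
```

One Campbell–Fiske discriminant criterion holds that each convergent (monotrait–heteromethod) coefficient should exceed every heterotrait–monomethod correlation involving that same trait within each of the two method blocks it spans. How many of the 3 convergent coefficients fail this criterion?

2

Convergent coefficients and their comparison sets:
TA (methods 1·2): 0.51 vs {0.54, 0.34, 0.13, 0.24} → fail.
TB (methods 1·2): 0.41 vs {0.54, 0.34, 0.15, 0.25} → fail.
TC (methods 1·2): 0.45 vs {0.13, 0.24, 0.15, 0.25} → pass.
2 of 3 fail.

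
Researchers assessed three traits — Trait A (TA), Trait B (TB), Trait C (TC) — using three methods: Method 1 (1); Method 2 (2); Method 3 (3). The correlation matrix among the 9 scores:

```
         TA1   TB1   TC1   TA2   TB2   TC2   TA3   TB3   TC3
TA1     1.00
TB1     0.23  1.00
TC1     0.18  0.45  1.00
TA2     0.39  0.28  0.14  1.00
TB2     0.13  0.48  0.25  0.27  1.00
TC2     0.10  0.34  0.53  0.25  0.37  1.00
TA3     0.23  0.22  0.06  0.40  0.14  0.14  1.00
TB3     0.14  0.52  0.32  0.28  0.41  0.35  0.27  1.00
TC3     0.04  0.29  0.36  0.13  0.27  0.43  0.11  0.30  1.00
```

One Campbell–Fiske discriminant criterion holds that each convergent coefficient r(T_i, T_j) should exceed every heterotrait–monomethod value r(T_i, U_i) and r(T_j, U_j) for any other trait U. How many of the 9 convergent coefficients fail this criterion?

Checking each validity diagonal entry against its comparison values:
TA (methods 1·2): 0.39 vs {0.23, 0.27, 0.18, 0.25} → pass.
TA (methods 1·3): 0.23 vs {0.23, 0.27, 0.18, 0.11} → fail.
TA (methods 2·3): 0.40 vs {0.27, 0.27, 0.25, 0.11} → pass.
TB (methods 1·2): 0.48 vs {0.23, 0.27, 0.45, 0.37} → pass.
TB (methods 1·3): 0.52 vs {0.23, 0.27, 0.45, 0.30} → pass.
TB (methods 2·3): 0.41 vs {0.27, 0.27, 0.37, 0.30} → pass.
TC (methods 1·2): 0.53 vs {0.18, 0.25, 0.45, 0.37} → pass.
TC (methods 1·3): 0.36 vs {0.18, 0.11, 0.45, 0.30} → fail.
TC (methods 2·3): 0.43 vs {0.25, 0.11, 0.37, 0.30} → pass.
2 of 9 fail.

2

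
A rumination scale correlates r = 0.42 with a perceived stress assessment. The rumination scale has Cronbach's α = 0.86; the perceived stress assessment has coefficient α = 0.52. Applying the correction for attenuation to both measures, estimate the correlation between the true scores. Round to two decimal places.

r_true = r_obs / √(r_xx · r_yy) = 0.42 / √(0.86 × 0.52) = 0.42 / √0.4472 = 0.42 / 0.6687 ≈ 0.63.

0.63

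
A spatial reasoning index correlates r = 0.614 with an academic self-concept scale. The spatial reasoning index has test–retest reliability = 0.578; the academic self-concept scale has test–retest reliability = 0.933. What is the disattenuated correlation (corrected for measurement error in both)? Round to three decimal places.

0.836

r_true = r_obs / √(r_xx · r_yy) = 0.614 / √(0.578 × 0.933) = 0.614 / √0.539274 = 0.614 / 0.7344 ≈ 0.836.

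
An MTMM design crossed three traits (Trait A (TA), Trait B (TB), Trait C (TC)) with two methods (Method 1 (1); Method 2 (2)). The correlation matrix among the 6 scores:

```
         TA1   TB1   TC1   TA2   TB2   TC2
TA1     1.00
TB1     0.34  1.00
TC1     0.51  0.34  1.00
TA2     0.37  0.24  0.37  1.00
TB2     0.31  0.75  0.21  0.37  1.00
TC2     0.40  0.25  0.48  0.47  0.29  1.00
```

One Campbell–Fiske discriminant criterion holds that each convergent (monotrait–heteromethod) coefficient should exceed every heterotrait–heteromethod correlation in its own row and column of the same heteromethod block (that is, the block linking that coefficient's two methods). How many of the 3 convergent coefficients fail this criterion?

1

Checking each validity diagonal entry against its comparison values:
TA (methods 1·2): 0.37 vs {0.31, 0.24, 0.40, 0.37} → fail.
TB (methods 1·2): 0.75 vs {0.24, 0.31, 0.25, 0.21} → pass.
TC (methods 1·2): 0.48 vs {0.37, 0.40, 0.21, 0.25} → pass.
1 of 3 fail.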